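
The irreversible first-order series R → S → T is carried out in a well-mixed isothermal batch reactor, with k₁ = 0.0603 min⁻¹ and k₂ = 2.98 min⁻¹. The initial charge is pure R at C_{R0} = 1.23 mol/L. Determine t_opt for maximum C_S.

For first-order series the maximum of C_S occurs at t_opt = ln(k₂/k₁)/(k₂−k₁).
= ln(2.98/0.0603)/(2.98−0.0603) = ln(49.42)/2.920 = 3.900/2.920 = 1.34 min.

1.34 min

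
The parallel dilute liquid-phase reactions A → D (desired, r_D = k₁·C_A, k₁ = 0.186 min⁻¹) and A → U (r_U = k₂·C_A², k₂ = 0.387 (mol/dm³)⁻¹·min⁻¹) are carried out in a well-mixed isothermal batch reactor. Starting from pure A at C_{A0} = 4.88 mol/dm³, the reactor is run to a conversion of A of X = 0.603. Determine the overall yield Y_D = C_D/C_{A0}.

0.0784

C_A = C_{A0}(1−X) = 1.937 mol/dm³.
Along a PFR/batch, dC_D/dC_A = −r_D/(r_D+r_U) = −k₁/(k₁+k₂·C_A).
Integrating from C_{A0} to C_A: C_D = (0.186/0.387)·ln[(0.186+0.387·4.88)/(0.186+0.387·1.94)] = 0.4806·ln(2.075/0.9358) = 0.3826 mol/dm³.
Y_D = C_D/C_{A0} = 0.3826/4.88 = 0.0784.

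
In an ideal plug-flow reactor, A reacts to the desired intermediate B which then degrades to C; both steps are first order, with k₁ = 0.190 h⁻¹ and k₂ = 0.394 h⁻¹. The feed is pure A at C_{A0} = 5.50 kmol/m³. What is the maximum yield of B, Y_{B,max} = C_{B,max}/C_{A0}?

0.244

For a first-order series the maximum intermediate yield is C_{B,max}/C_{A0} = (k₁/k₂)^[k₂/(k₂−k₁)].
= (0.190/0.394)^(0.394/(0.394−0.190)) = (0.4822)^(1.931) = 0.2445.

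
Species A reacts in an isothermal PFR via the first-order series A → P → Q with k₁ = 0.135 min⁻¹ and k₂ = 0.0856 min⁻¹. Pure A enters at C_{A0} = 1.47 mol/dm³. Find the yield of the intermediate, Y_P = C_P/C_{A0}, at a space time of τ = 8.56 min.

0.453

Solving the coupled first-order balances gives C_P(τ) = [k₁/(k₂−k₁)]·C_{A0}·(e^(−k₁τ) − e^(−k₂τ)).
e^(−k₁τ) = e^(−0.135×8.56) = e^(−1.156) = 0.3149; e^(−k₂τ) = e^(−0.7327) = 0.4806.
C_P = 0.135×1.47/(0.0856−0.135) × (0.3149−0.4806) = (-4.017)×(-0.1657) = 0.6657 mol/dm³.
Y_P = C_P/C_{A0} = 0.6657/1.47 = 0.453.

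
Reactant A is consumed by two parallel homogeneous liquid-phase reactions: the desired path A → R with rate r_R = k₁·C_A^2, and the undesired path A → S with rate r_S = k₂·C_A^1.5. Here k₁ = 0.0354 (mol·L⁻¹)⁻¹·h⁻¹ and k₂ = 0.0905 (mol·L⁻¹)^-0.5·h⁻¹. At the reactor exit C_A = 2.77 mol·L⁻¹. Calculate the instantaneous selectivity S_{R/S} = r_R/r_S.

0.651

S_{R/S} = r_R/r_S = (k₁·C_A^2)/(k₂·C_A^1.5) = (k₁/k₂)·C_A^0.5.
= (0.0354×2.770^2) / (0.0905×2.770^1.5) = 0.2716/0.4172 = 0.651.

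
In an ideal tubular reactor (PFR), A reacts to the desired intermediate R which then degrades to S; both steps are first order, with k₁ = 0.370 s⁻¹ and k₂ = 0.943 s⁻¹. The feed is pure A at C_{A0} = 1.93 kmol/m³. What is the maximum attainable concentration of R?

0.414 kmol/m³

For a first-order series the maximum intermediate yield is C_{R,max}/C_{A0} = (k₁/k₂)^[k₂/(k₂−k₁)].
= (0.370/0.943)^(0.943/(0.943−0.370)) = (0.3924)^(1.646) = 0.2144.
C_{R,max} = 0.2144×1.93 = 0.414 kmol/m³.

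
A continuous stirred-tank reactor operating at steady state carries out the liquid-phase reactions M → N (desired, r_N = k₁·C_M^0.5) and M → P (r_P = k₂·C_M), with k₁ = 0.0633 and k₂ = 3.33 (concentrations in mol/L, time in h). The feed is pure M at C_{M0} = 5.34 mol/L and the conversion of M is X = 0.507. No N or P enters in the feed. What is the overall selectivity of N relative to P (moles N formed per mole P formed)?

0.0117

Exit C_M = C_{M0}(1−X) = 5.34×0.493 = 2.633 mol/L.
In a CSTR the entire volume is at exit conditions, so r_N = 0.0633×2.633^0.5 = 0.1027 and r_P = 3.33×2.633 = 8.767.
Overall selectivity = C_N/C_P = r_Nτ/(r_Pτ) = r_N/r_P = 0.0117.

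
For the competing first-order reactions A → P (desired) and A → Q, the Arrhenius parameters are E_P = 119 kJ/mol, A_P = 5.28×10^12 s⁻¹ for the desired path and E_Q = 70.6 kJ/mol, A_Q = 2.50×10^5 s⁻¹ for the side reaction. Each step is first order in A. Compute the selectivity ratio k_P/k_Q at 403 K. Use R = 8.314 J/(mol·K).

k_P/k_Q = (A_P/A_Q)·exp[−(E_P−E_Q)/(RT)] = (A_P/A_Q)·exp[(E_Q−E_P)/(RT)].
(E_Q−E_P)/(RT) = (70.6−119)×10³/(8.314×403) = -48400/3351 = -14.45.
k_P/k_Q = (5.28×10^12/2.50×10^5)·exp(-14.45) = 2.112×10^7 × 5.326×10^-7 = 11.2.
Since E_P > E_Q, raising the temperature improves selectivity toward P.

11.2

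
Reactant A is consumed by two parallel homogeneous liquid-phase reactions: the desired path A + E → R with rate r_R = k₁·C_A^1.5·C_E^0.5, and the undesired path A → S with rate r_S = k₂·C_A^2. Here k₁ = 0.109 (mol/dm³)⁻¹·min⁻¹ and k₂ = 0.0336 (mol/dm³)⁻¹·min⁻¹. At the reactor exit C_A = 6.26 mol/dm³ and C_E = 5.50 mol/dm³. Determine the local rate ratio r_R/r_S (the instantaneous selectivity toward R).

3.04

S_{R/S} = r_R/r_S = (k₁·C_A^1.5·C_E^0.5)/(k₂·C_A^2) = (k₁/k₂)·C_A^-0.5·C_E^0.5.
= (0.109×6.260^1.5×5.500^0.5) / (0.0336×6.260^2) = 4.004/1.317 = 3.04.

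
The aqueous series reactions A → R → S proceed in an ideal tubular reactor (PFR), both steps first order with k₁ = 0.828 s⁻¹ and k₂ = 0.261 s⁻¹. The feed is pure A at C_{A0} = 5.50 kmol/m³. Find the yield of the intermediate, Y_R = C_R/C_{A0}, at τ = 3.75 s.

0.483

Solving the coupled first-order balances gives C_R(τ) = [k₁/(k₂−k₁)]·C_{A0}·(e^(−k₁τ) − e^(−k₂τ)).
e^(−k₁τ) = e^(−0.828×3.75) = e^(−3.105) = 0.04482; e^(−k₂τ) = e^(−0.9788) = 0.3758.
C_R = 0.828×5.50/(0.261−0.828) × (0.04482−0.3758) = (-8.032)×(-0.3310) = 2.658 kmol/m³.
Y_R = C_R/C_{A0} = 2.658/5.50 = 0.483.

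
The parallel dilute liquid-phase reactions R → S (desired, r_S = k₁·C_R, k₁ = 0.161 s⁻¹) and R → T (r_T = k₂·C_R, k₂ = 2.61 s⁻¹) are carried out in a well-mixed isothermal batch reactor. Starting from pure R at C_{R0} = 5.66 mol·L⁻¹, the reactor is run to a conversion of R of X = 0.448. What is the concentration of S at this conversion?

0.147 mol·L⁻¹

C_R = C_{R0}(1−X) = 3.124 mol·L⁻¹.
Both paths are first order in R, so the instantaneous fraction to S is constant: dC_S/d(−C_R) = k₁/(k₁+k₂) = 0.05810.
C_S = 0.05810·(C_{R0}−C_R) = 0.05810×2.536 = 0.147 mol·L⁻¹.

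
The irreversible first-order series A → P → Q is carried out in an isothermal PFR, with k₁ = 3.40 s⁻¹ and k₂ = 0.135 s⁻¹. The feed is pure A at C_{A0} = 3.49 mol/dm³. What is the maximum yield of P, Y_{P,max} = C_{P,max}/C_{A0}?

0.875

For a first-order series the maximum intermediate yield is C_{P,max}/C_{A0} = (k₁/k₂)^[k₂/(k₂−k₁)].
= (3.40/0.135)^(0.135/(0.135−3.40)) = (25.19)^(-0.04135) = 0.8751.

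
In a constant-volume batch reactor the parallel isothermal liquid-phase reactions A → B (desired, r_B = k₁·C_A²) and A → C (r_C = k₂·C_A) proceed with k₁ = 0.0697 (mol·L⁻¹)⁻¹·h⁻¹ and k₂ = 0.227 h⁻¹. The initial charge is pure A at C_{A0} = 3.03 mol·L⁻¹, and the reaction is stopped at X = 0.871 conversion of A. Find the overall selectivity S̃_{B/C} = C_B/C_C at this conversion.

C_A = C_{A0}(1−X) = 0.3909 mol·L⁻¹.
Along a PFR/batch, dC_C/dC_A = −r_C/(r_B+r_C) = −k₂/(k₂+k₁·C_A).
Integrating from C_{A0} to C_A: C_C = (0.227/0.0697)·ln[(0.227+0.0697·3.03)/(0.227+0.0697·0.391)] = 3.257·ln(0.4382/0.2542) = 1.773 mol·L⁻¹.
Then C_B = (C_{A0}−C_A) − C_C = 2.639 − 1.773 = 0.8662 mol·L⁻¹.
S̃_{B/C} = C_B/C_C = 0.8662/1.773 = 0.489.

0.489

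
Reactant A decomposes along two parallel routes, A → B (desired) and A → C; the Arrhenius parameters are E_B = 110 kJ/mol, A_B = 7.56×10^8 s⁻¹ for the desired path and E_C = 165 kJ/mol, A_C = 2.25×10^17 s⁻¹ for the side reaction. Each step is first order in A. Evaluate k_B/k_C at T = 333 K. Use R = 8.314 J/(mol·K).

Since both paths have the same order in A, the concentration cancels and S_{B/C} = k_B/k_C = (A_B/A_C)·exp[(E_C−E_B)/(RT)].
(E_C−E_B)/(RT) = (165−110)×10³/(8.314×333) = 55000/2769 = 19.87.
k_B/k_C = (7.56×10^8/2.25×10^17)·exp(19.87) = 3.360×10^-9 × 4.243×10^8 = 1.43.

1.43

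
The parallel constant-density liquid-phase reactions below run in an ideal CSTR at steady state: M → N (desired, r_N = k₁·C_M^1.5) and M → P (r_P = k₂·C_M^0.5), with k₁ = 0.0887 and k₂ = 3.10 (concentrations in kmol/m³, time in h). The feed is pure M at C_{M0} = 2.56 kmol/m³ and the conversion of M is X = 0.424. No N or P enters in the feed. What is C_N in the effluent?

0.0439 kmol/m³

Exit C_M = C_{M0}(1−X) = 2.56×0.576 = 1.475 kmol/m³.
A CSTR operates uniformly at the exit composition, giving r_N = 0.1588 and r_P = 3.764 (each k·C_M^n at C_M = 1.475).
Fraction of consumed M going to N: r_N/(r_N+r_P) = 0.04048.
C_N = 0.04048·C_{M0}·X = 0.04048×2.56×0.424 = 0.0439 kmol/m³.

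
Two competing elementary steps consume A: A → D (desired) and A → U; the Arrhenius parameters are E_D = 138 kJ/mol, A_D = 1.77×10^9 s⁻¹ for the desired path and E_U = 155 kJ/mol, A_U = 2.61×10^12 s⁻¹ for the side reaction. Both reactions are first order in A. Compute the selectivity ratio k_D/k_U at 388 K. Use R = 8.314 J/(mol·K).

0.132

With equal orders, S_{D/U} = k_D/k_U = (A_D/A_U)·exp[(E_U−E_D)/(RT)].
(E_U−E_D)/(RT) = (155−138)×10³/(8.314×388) = 17000/3226 = 5.270.
k_D/k_U = (1.77×10^9/2.61×10^12)·exp(5.270) = 6.782×10^-4 × 194.4 = 0.132.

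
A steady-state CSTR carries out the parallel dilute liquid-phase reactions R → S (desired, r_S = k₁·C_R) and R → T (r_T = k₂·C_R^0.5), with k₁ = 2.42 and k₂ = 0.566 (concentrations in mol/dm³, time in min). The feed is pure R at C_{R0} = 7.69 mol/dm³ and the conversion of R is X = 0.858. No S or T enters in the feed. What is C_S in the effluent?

5.39 mol/dm³

Exit C_R = C_{R0}(1−X) = 7.69×0.142 = 1.092 mol/dm³.
Rates in a CSTR are evaluated at the outlet concentration: r_S = 2.42×1.092 = 2.643, r_T = 0.566×1.092^0.5 = 0.5915.
Fraction of consumed R going to S: r_S/(r_S+r_T) = 0.8171.
C_S = 0.8171·C_{R0}·X = 0.8171×7.69×0.858 = 5.39 mol/dm³.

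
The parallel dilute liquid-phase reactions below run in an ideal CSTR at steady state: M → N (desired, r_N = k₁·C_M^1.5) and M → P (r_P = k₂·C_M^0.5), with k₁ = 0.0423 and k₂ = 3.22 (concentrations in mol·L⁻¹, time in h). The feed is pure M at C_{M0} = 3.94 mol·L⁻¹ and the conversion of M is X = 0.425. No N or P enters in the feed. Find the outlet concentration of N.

0.0484 mol·L⁻¹

Exit C_M = C_{M0}(1−X) = 3.94×0.575 = 2.265 mol·L⁻¹.
Rates in a CSTR are evaluated at the outlet concentration: r_N = 0.0423×2.265^1.5 = 0.1442, r_P = 3.22×2.265^0.5 = 4.847.
Fraction of consumed M going to N: r_N/(r_N+r_P) = 0.02890.
C_N = 0.02890·C_{M0}·X = 0.02890×3.94×0.425 = 0.0484 mol·L⁻¹.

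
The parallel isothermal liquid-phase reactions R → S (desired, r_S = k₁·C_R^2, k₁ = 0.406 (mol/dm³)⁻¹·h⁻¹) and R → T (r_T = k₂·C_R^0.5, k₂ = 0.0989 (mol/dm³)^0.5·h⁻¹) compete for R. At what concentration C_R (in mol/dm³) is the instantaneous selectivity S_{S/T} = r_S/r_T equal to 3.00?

S_{S/T} = (k₁/k₂)·C_R^1.5 ⇒ C_R = (S·k₂/k₁)^(1/1.5).
= (3.00×0.0989/0.406)^(0.6667) = (0.7308)^(0.6667) = 0.811 mol/dm³.

0.811 mol/dm³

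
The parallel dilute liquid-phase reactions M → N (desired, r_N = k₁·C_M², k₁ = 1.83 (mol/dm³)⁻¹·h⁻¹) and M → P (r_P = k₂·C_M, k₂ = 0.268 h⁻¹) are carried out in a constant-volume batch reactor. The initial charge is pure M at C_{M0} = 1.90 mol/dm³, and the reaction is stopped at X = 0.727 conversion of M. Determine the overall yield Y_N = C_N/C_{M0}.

0.640

C_M = C_{M0}(1−X) = 0.5187 mol/dm³.
Along a PFR/batch, dC_P/dC_M = −r_P/(r_N+r_P) = −k₂/(k₂+k₁·C_M).
Integrating from C_{M0} to C_M: C_P = (0.268/1.83)·ln[(0.268+1.83·1.90)/(0.268+1.83·0.519)] = 0.1464·ln(3.745/1.217) = 0.1646 mol/dm³.
Then C_N = (C_{M0}−C_M) − C_P = 1.381 − 0.1646 = 1.217 mol/dm³.
Y_N = C_N/C_{M0} = 1.217/1.90 = 0.640.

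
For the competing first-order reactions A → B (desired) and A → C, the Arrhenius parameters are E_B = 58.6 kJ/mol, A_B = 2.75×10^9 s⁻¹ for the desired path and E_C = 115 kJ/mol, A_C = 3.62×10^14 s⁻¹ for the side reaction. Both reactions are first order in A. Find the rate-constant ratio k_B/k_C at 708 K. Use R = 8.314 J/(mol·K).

k_B/k_C = (A_B/A_C)·exp[−(E_B−E_C)/(RT)] = (A_B/A_C)·exp[(E_C−E_B)/(RT)].
(E_C−E_B)/(RT) = (115−58.6)×10³/(8.314×708) = 56400/5886 = 9.582.
k_B/k_C = (2.75×10^9/3.62×10^14)·exp(9.582) = 7.597×10^-6 × 14495 = 0.110.
Since E_B < E_C, lowering the temperature improves selectivity toward B.

0.110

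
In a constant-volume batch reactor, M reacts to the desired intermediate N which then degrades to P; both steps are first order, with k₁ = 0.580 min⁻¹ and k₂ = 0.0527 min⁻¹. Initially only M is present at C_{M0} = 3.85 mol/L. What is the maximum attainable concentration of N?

At the optimum, C_{N,max}/C_{M0} = (k₁/k₂)^[k₂/(k₂−k₁)].
= (0.580/0.0527)^(0.0527/(0.0527−0.580)) = (11.01)^(-0.09994) = 0.7869.
C_{N,max} = 0.7869×3.85 = 3.03 mol/L.

3.03 mol/L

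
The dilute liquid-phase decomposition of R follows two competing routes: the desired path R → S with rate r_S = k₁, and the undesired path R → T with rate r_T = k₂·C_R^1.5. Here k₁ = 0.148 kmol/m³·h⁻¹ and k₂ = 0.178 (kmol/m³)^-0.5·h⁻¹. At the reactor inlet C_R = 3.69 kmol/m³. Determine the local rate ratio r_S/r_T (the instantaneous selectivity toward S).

0.117

S_{S/T} = r_S/r_T = (k₁)/(k₂·C_R^1.5) = (k₁/k₂)·C_R^-1.5.
= (0.148) / (0.178×3.690^1.5) = 0.1480/1.262 = 0.117.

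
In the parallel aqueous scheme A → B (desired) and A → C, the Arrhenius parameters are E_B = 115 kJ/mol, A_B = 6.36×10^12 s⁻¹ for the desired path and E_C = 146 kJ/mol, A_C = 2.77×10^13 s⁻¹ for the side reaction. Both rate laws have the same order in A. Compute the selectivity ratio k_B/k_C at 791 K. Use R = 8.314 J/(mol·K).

k_B/k_C = (A_B/A_C)·exp[−(E_B−E_C)/(RT)] = (A_B/A_C)·exp[(E_C−E_B)/(RT)].
(E_C−E_B)/(RT) = (146−115)×10³/(8.314×791) = 31000/6576 = 4.714.
k_B/k_C = (6.36×10^12/2.77×10^13)·exp(4.714) = 0.2296 × 111.5 = 25.6.

25.6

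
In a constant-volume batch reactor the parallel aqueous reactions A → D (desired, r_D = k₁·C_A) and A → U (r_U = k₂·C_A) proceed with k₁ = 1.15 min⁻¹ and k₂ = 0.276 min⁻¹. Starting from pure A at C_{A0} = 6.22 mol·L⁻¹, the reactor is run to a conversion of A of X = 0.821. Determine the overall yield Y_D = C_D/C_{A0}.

C_A = C_{A0}(1−X) = 1.113 mol·L⁻¹.
Both paths are first order in A, so the instantaneous fraction to D is constant: dC_D/d(−C_A) = k₁/(k₁+k₂) = 0.8065.
C_D = 0.8065·(C_{A0}−C_A) = 0.8065×5.107 = 4.12 mol·L⁻¹.
Y_D = C_D/C_{A0} = 4.118/6.22 = 0.662.

0.662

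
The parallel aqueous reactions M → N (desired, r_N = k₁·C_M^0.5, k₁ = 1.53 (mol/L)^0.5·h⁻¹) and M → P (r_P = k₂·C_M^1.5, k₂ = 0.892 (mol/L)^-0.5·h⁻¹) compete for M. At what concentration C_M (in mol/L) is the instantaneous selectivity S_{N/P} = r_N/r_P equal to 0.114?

15.0 mol/L

S_{N/P} = (k₁/k₂)·C_M⁻¹ ⇒ C_M = (S·k₂/k₁)^(-1).
= (0.114×0.892/1.53)^(-1) = (0.06646)^(-1) = 15.0 mol/L.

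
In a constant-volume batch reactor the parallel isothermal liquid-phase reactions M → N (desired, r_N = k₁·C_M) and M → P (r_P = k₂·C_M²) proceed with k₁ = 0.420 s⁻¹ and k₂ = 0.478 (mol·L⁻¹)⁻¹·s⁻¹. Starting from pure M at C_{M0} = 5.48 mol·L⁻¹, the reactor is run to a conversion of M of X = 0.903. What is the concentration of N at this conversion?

1.32 mol·L⁻¹

C_M = C_{M0}(1−X) = 0.5316 mol·L⁻¹.
Along a PFR/batch, dC_N/dC_M = −r_N/(r_N+r_P) = −k₁/(k₁+k₂·C_M).
Integrating from C_{M0} to C_M: C_N = (0.420/0.478)·ln[(0.420+0.478·5.48)/(0.420+0.478·0.532)] = 0.8787·ln(3.039/0.6741) = 1.323 mol·L⁻¹.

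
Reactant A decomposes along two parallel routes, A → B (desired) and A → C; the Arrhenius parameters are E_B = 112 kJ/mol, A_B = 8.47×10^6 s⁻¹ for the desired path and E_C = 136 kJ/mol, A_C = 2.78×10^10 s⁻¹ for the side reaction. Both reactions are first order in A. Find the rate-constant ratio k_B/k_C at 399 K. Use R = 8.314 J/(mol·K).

k_B/k_C = (A_B/A_C)·exp[−(E_B−E_C)/(RT)] = (A_B/A_C)·exp[(E_C−E_B)/(RT)].
(E_C−E_B)/(RT) = (136−112)×10³/(8.314×399) = 24000/3317 = 7.235.
k_B/k_C = (8.47×10^6/2.78×10^10)·exp(7.235) = 3.047×10^-4 × 1387 = 0.423.

0.423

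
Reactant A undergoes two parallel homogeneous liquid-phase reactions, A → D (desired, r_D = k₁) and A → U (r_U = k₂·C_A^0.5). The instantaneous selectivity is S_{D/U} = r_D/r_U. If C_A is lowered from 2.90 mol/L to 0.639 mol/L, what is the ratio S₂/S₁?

2.13

S_{D/U} = (k₁/k₂)·C_A^-0.5, so S₂/S₁ = (C_{A,2}/C_{A,1})^-0.5.
= (0.639/2.90)^(-0.5) = (0.2203)^(-0.5) = 2.13.
Selectivity toward D rises as C_A falls — low-concentration operation is favoured.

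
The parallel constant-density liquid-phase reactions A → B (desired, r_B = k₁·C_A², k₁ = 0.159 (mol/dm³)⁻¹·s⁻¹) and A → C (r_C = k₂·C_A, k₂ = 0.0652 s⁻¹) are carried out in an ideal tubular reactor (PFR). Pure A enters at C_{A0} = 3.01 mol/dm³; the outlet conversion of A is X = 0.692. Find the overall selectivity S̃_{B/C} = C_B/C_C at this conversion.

C_A = C_{A0}(1−X) = 0.9271 mol/dm³.
Along a PFR/batch, dC_C/dC_A = −r_C/(r_B+r_C) = −k₂/(k₂+k₁·C_A).
Integrating from C_{A0} to C_A: C_C = (0.0652/0.159)·ln[(0.0652+0.159·3.01)/(0.0652+0.159·0.927)] = 0.4101·ln(0.5438/0.2126) = 0.3851 mol/dm³.
Then C_B = (C_{A0}−C_A) − C_C = 2.083 − 0.3851 = 1.698 mol/dm³.
S̃_{B/C} = C_B/C_C = 1.698/0.3851 = 4.41.

4.41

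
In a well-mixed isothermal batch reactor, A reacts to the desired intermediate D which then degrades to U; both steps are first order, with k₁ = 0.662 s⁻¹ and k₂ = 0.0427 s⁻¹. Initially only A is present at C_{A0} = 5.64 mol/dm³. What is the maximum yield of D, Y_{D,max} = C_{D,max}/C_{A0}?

Evaluating C_D at t_opt = ln(k₂/k₁)/(k₂−k₁) gives C_{D,max}/C_{A0} = (k₁/k₂)^[k₂/(k₂−k₁)].
= (0.662/0.0427)^(0.0427/(0.0427−0.662)) = (15.50)^(-0.06895) = 0.8278.

0.828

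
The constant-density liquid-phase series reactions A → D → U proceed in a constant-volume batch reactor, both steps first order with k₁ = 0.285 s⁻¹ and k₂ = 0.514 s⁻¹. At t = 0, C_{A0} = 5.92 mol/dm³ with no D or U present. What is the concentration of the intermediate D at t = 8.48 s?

0.563 mol/dm³

The intermediate concentration in a first-order A→B→C sequence is C_D = k₁C_{A0}(e^(−k₁t) − e^(−k₂t))/(k₂−k₁).
e^(−k₁t) = e^(−0.285×8.48) = e^(−2.417) = 0.08921; e^(−k₂t) = e^(−4.359) = 0.01279.
C_D = 0.285×5.92/(0.514−0.285) × (0.08921−0.01279) = 7.368×0.07641 = 0.5630 mol/dm³.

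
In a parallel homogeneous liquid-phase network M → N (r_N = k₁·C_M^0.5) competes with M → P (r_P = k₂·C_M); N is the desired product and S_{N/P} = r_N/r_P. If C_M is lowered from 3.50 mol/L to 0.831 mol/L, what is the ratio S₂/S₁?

2.05

S_{N/P} = (k₁/k₂)·C_M^-0.5, so S₂/S₁ = (C_{M,2}/C_{M,1})^-0.5.
= (0.831/3.50)^(-0.5) = (0.2374)^(-0.5) = 2.05.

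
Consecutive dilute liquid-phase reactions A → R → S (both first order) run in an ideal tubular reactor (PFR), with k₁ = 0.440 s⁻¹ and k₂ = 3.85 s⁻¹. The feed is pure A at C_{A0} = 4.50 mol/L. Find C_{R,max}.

For a first-order series the maximum intermediate yield is C_{R,max}/C_{A0} = (k₁/k₂)^[k₂/(k₂−k₁)].
= (0.440/3.85)^(3.85/(3.85−0.440)) = (0.1143)^(1.129) = 0.08639.
C_{R,max} = 0.08639×4.50 = 0.389 mol/L.

0.389 mol/L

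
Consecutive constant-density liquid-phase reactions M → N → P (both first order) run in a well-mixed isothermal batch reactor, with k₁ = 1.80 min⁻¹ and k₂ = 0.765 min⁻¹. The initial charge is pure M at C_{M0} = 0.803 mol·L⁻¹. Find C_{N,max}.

Evaluating C_N at t_opt = ln(k₂/k₁)/(k₂−k₁) gives C_{N,max}/C_{M0} = (k₁/k₂)^[k₂/(k₂−k₁)].
= (1.80/0.765)^(0.765/(0.765−1.80)) = (2.353)^(-0.7391) = 0.5313.
C_{N,max} = 0.5313×0.803 = 0.427 mol·L⁻¹.

0.427 mol·L⁻¹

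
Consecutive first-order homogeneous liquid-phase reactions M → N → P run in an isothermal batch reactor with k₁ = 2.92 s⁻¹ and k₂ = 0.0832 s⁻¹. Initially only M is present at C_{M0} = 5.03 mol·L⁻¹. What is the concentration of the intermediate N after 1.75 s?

The intermediate concentration in a first-order A→B→C sequence is C_N = k₁C_{M0}(e^(−k₁t) − e^(−k₂t))/(k₂−k₁).
e^(−k₁t) = e^(−2.92×1.75) = e^(−5.110) = 0.006036; e^(−k₂t) = e^(−0.1456) = 0.8645.
C_N = 2.92×5.03/(0.0832−2.92) × (0.006036−0.8645) = (-5.178)×(-0.8585) = 4.445 mol·L⁻¹.

4.44 mol·L⁻¹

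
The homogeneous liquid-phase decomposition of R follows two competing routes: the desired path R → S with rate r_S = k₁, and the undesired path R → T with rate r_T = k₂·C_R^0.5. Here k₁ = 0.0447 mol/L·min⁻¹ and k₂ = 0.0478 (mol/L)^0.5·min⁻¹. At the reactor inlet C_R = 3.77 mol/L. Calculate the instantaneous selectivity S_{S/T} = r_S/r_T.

0.482

S_{S/T} = r_S/r_T = (k₁)/(k₂·C_R^0.5) = (k₁/k₂)·C_R^-0.5.
= (0.0447) / (0.0478×3.770^0.5) = 0.04470/0.09281 = 0.482.
The undesired path is higher order in R, so low C_R (CSTR or dilute feed) favours S.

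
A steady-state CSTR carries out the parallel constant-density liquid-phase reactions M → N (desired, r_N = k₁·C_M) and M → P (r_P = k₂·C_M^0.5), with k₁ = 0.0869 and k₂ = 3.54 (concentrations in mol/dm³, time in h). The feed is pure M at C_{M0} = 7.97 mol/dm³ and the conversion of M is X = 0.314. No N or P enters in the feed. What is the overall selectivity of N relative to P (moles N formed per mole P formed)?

Exit C_M = C_{M0}(1−X) = 7.97×0.686 = 5.467 mol/dm³.
In a CSTR the entire volume is at exit conditions, so r_N = 0.0869×5.467 = 0.4751 and r_P = 3.54×5.467^0.5 = 8.277.
Overall selectivity = C_N/C_P = r_Nτ/(r_Pτ) = r_N/r_P = 0.0574.

0.0574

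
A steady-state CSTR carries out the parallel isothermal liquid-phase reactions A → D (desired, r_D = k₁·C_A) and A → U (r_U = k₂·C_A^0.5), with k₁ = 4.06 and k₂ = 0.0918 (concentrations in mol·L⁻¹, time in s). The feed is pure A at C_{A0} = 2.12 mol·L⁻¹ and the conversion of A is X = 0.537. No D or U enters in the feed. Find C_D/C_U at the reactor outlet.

43.8

Exit C_A = C_{A0}(1−X) = 2.12×0.463 = 0.9816 mol·L⁻¹.
In a CSTR the entire volume is at exit conditions, so r_D = 4.06×0.9816 = 3.985 and r_U = 0.0918×0.9816^0.5 = 0.09095.
Overall selectivity = C_D/C_U = r_Dτ/(r_Uτ) = r_D/r_U = 43.8.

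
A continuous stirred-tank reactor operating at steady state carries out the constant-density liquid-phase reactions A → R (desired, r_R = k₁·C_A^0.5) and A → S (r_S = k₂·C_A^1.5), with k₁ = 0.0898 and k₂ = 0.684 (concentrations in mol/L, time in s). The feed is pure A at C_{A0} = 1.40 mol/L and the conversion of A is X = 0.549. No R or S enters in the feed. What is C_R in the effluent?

Exit C_A = C_{A0}(1−X) = 1.40×0.451 = 0.6314 mol/L.
In a CSTR the entire volume is at exit conditions, so r_R = 0.0898×0.6314^0.5 = 0.07136 and r_S = 0.684×0.6314^1.5 = 0.3432.
Fraction of consumed A going to R: r_R/(r_R+r_S) = 0.1721.
C_R = 0.1721·C_{A0}·X = 0.1721×1.40×0.549 = 0.132 mol/L.

0.132 mol/L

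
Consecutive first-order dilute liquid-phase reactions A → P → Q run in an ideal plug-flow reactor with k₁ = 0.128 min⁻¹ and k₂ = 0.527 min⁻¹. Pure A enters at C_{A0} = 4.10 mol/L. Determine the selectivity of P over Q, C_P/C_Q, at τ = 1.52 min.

2.12

The intermediate concentration in a first-order A→B→C sequence is C_P = k₁C_{A0}(e^(−k₁τ) − e^(−k₂τ))/(k₂−k₁).
e^(−k₁τ) = e^(−0.128×1.52) = e^(−0.1946) = 0.8232; e^(−k₂τ) = e^(−0.8010) = 0.4489.
C_P = 0.128×4.10/(0.527−0.128) × (0.8232−0.4489) = 1.315×0.3743 = 0.4924 mol/L.
C_A = C_{A0}e^(−k₁τ) = 3.375 mol/L, so C_Q = C_{A0}−C_A−C_P = 0.2325 mol/L; C_P/C_Q = 2.12.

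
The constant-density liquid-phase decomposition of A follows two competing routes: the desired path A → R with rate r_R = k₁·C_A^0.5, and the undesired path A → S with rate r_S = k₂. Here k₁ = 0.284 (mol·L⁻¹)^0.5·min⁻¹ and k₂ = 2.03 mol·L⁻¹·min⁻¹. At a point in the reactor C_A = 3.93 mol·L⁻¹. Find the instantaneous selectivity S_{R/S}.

0.277

S_{R/S} = r_R/r_S = (k₁·C_A^0.5)/(k₂) = (k₁/k₂)·C_A^0.5.
= (0.284×3.930^0.5) / (2.03) = 0.5630/2.030 = 0.277.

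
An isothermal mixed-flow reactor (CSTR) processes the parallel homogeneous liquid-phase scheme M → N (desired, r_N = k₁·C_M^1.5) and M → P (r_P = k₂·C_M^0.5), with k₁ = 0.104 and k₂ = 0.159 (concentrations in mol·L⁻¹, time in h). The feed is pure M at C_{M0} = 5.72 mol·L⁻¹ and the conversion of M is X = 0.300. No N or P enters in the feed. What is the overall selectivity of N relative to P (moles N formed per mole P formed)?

Exit C_M = C_{M0}(1−X) = 5.72×0.700 = 4.004 mol·L⁻¹.
A CSTR operates uniformly at the exit composition, giving r_N = 0.8332 and r_P = 0.3182 (each k·C_M^n at C_M = 4.004).
Overall selectivity = C_N/C_P = r_Nτ/(r_Pτ) = r_N/r_P = 2.62.

2.62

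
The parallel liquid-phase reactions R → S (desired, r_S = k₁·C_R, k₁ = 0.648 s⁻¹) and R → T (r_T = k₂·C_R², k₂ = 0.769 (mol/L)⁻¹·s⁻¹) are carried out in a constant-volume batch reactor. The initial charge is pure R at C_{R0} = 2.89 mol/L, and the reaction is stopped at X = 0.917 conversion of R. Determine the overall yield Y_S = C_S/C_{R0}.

C_R = C_{R0}(1−X) = 0.2399 mol/L.
Along a PFR/batch, dC_S/dC_R = −r_S/(r_S+r_T) = −k₁/(k₁+k₂·C_R).
Integrating from C_{R0} to C_R: C_S = (0.648/0.769)·ln[(0.648+0.769·2.89)/(0.648+0.769·0.240)] = 0.8427·ln(2.870/0.8325) = 1.043 mol/L.
Y_S = C_S/C_{R0} = 1.043/2.89 = 0.361.

0.361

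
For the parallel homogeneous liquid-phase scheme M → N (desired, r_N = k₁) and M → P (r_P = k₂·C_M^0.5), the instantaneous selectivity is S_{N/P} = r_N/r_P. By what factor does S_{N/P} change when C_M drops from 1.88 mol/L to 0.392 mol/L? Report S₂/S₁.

S_{N/P} = (k₁/k₂)·C_M^-0.5, so S₂/S₁ = (C_{M,2}/C_{M,1})^-0.5.
= (0.392/1.88)^(-0.5) = (0.2085)^(-0.5) = 2.19.

2.19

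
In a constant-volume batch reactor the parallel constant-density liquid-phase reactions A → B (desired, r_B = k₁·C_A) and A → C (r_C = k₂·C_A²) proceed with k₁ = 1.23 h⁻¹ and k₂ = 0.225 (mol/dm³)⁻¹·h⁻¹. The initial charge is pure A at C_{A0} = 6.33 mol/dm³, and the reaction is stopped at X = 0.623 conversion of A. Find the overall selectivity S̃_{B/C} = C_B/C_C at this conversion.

1.29

C_A = C_{A0}(1−X) = 2.386 mol/dm³.
Along a PFR/batch, dC_B/dC_A = −r_B/(r_B+r_C) = −k₁/(k₁+k₂·C_A).
Integrating from C_{A0} to C_A: C_B = (1.23/0.225)·ln[(1.23+0.225·6.33)/(1.23+0.225·2.39)] = 5.467·ln(2.654/1.767) = 2.224 mol/dm³.
C_C = (C_{A0}−C_A)−C_B = 1.719 mol/dm³; S̃_{B/C} = 2.224/1.719 = 1.29.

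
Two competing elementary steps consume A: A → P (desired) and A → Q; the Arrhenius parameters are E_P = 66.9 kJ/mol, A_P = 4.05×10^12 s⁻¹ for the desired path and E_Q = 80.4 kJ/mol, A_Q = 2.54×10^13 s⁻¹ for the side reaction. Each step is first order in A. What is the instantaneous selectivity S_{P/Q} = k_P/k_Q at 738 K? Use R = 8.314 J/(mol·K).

1.44

With equal orders, S_{P/Q} = k_P/k_Q = (A_P/A_Q)·exp[(E_Q−E_P)/(RT)].
(E_Q−E_P)/(RT) = (80.4−66.9)×10³/(8.314×738) = 13500/6136 = 2.200.
k_P/k_Q = (4.05×10^12/2.54×10^13)·exp(2.200) = 0.1594 × 9.027 = 1.44.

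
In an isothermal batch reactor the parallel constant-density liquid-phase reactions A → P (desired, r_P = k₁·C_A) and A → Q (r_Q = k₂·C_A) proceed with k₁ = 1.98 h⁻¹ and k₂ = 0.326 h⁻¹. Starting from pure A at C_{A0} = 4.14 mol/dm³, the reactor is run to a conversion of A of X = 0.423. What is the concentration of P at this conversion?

C_A = C_{A0}(1−X) = 2.389 mol/dm³.
Both paths are first order in A, so the instantaneous fraction to P is constant: dC_P/d(−C_A) = k₁/(k₁+k₂) = 0.8586.
C_P = 0.8586·(C_{A0}−C_A) = 0.8586×1.751 = 1.50 mol/dm³.

1.50 mol/dm³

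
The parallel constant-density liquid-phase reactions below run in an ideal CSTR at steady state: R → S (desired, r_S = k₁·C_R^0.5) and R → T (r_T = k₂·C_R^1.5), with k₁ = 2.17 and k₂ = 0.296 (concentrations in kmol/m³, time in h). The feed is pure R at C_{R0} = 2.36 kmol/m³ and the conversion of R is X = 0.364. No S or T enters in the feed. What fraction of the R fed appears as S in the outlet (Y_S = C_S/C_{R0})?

Exit C_R = C_{R0}(1−X) = 2.36×0.636 = 1.501 kmol/m³.
A CSTR operates uniformly at the exit composition, giving r_S = 2.659 and r_T = 0.5443 (each k·C_R^n at C_R = 1.501).
Fraction of consumed R going to S: r_S/(r_S+r_T) = 0.8301.
C_S = 0.8301·C_{R0}·X = 0.8301×2.36×0.364 = 0.713 kmol/m³; Y_S = C_S/C_{R0} = 0.302.

0.302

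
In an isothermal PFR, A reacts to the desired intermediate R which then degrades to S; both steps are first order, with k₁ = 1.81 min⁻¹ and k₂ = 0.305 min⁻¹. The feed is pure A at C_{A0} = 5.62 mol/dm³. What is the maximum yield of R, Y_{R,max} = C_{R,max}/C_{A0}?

0.697

Evaluating C_R at τ_opt = ln(k₂/k₁)/(k₂−k₁) gives C_{R,max}/C_{A0} = (k₁/k₂)^[k₂/(k₂−k₁)].
= (1.81/0.305)^(0.305/(0.305−1.81)) = (5.934)^(-0.2027) = 0.6971.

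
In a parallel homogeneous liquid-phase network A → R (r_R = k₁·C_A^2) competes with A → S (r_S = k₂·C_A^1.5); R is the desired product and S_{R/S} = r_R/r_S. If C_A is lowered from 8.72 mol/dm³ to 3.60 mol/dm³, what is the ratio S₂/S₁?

S_{R/S} = (k₁/k₂)·C_A^0.5, so S₂/S₁ = (C_{A,2}/C_{A,1})^0.5.
= (3.60/8.72)^0.5 = (0.4128)^0.5 = 0.643.

0.643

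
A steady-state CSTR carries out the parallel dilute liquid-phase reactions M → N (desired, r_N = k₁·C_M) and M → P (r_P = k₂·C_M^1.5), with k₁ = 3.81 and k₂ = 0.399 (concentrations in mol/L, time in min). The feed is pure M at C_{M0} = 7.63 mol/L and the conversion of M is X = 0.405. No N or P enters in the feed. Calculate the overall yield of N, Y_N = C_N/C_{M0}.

0.331

Exit C_M = C_{M0}(1−X) = 7.63×0.595 = 4.540 mol/L.
Rates in a CSTR are evaluated at the outlet concentration: r_N = 3.81×4.540 = 17.30, r_P = 0.399×4.540^1.5 = 3.860.
Fraction of consumed M going to N: r_N/(r_N+r_P) = 0.8176.
C_N = 0.8176·C_{M0}·X = 0.8176×7.63×0.405 = 2.53 mol/L; Y_N = C_N/C_{M0} = 0.331.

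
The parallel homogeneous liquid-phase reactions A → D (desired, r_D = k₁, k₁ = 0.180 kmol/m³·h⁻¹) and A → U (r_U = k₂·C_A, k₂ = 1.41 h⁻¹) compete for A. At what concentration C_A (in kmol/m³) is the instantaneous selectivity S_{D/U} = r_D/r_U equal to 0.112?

1.14 kmol/m³

S_{D/U} = (k₁/k₂)·C_A⁻¹ ⇒ C_A = (S·k₂/k₁)^(-1).
= (0.112×1.41/0.180)^(-1) = (0.8773)^(-1) = 1.14 kmol/m³.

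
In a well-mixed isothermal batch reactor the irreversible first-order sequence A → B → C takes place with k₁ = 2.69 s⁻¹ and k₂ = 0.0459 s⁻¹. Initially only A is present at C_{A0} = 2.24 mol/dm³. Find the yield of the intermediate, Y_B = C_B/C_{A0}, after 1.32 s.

0.928

For first-order series with pure A initially, C_B(t) = k₁C_{A0}/(k₂−k₁)·(e^(−k₁t) − e^(−k₂t)).
e^(−k₁t) = e^(−2.69×1.32) = e^(−3.551) = 0.02870; e^(−k₂t) = e^(−0.06059) = 0.9412.
C_B = 2.69×2.24/(0.0459−2.69) × (0.02870−0.9412) = (-2.279)×(-0.9125) = 2.080 mol/dm³.
Y_B = C_B/C_{A0} = 2.080/2.24 = 0.928.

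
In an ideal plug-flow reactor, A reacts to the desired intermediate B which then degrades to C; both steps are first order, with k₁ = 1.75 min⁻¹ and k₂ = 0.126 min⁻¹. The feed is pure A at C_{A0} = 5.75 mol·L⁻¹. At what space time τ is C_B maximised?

1.62 min

For first-order series the maximum of C_B occurs at τ_opt = ln(k₂/k₁)/(k₂−k₁).
= ln(0.126/1.75)/(0.126−1.75) = ln(0.07200)/-1.624 = -2.631/-1.624 = 1.62 min.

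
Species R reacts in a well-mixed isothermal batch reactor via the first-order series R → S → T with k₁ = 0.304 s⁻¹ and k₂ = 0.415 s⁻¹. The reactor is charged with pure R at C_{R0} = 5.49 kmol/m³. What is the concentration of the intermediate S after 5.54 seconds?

The intermediate concentration in a first-order A→B→C sequence is C_S = k₁C_{R0}(e^(−k₁t) − e^(−k₂t))/(k₂−k₁).
e^(−k₁t) = e^(−0.304×5.54) = e^(−1.684) = 0.1856; e^(−k₂t) = e^(−2.299) = 0.1003.
C_S = 0.304×5.49/(0.415−0.304) × (0.1856−0.1003) = 15.04×0.08525 = 1.282 kmol/m³.

1.28 kmol/m³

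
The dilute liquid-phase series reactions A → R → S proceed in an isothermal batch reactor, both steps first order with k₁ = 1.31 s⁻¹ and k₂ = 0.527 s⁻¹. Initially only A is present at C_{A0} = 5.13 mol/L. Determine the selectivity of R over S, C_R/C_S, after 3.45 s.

0.344

For first-order series with pure A initially, C_R(t) = k₁C_{A0}/(k₂−k₁)·(e^(−k₁t) − e^(−k₂t)).
e^(−k₁t) = e^(−1.31×3.45) = e^(−4.520) = 0.01089; e^(−k₂t) = e^(−1.818) = 0.1623.
C_R = 1.31×5.13/(0.527−1.31) × (0.01089−0.1623) = (-8.583)×(-0.1514) = 1.300 mol/L.
C_A = C_{A0}e^(−k₁t) = 0.05589 mol/L, so C_S = C_{A0}−C_A−C_R = 3.774 mol/L; C_R/C_S = 0.344.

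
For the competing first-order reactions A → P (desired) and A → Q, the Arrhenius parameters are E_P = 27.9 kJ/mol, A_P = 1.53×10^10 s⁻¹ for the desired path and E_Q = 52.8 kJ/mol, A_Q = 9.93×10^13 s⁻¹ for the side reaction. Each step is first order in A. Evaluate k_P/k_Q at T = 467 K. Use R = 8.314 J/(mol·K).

With equal orders, S_{P/Q} = k_P/k_Q = (A_P/A_Q)·exp[(E_Q−E_P)/(RT)].
(E_Q−E_P)/(RT) = (52.8−27.9)×10³/(8.314×467) = 24900/3883 = 6.413.
k_P/k_Q = (1.53×10^10/9.93×10^13)·exp(6.413) = 1.541×10^-4 × 609.8 = 0.0940.
Since E_P < E_Q, lowering the temperature improves selectivity toward P.

0.0940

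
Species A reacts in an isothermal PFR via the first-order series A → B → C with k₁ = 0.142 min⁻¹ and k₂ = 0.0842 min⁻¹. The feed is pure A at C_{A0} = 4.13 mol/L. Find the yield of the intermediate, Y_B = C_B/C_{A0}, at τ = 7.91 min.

0.463

Solving the coupled first-order balances gives C_B(τ) = [k₁/(k₂−k₁)]·C_{A0}·(e^(−k₁τ) − e^(−k₂τ)).
e^(−k₁τ) = e^(−0.142×7.91) = e^(−1.123) = 0.3252; e^(−k₂τ) = e^(−0.6660) = 0.5137.
C_B = 0.142×4.13/(0.0842−0.142) × (0.3252−0.5137) = (-10.15)×(-0.1885) = 1.913 mol/L.
Y_B = C_B/C_{A0} = 1.913/4.13 = 0.463.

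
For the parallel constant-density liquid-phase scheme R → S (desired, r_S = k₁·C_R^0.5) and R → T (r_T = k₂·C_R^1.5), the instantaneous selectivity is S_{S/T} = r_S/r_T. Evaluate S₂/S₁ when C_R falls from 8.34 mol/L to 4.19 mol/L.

S_{S/T} = (k₁/k₂)·C_R⁻¹, so S₂/S₁ = (C_{R,2}/C_{R,1})⁻¹.
= 8.34/4.19 = 1.99.

1.99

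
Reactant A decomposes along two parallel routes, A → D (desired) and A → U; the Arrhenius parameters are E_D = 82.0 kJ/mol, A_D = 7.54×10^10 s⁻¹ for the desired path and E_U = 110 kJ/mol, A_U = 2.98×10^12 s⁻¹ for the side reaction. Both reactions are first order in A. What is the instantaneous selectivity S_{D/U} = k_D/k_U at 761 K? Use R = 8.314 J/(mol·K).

2.11

Since both paths have the same order in A, the concentration cancels and S_{D/U} = k_D/k_U = (A_D/A_U)·exp[(E_U−E_D)/(RT)].
(E_U−E_D)/(RT) = (110−82.0)×10³/(8.314×761) = 28000/6327 = 4.426.
k_D/k_U = (7.54×10^10/2.98×10^12)·exp(4.426) = 0.02530 × 83.56 = 2.11.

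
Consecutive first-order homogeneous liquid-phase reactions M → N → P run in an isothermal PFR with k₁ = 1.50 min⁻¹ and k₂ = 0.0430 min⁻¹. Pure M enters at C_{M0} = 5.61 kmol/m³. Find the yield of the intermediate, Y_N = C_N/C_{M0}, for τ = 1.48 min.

Solving the coupled first-order balances gives C_N(τ) = [k₁/(k₂−k₁)]·C_{M0}·(e^(−k₁τ) − e^(−k₂τ)).
e^(−k₁τ) = e^(−1.50×1.48) = e^(−2.220) = 0.1086; e^(−k₂τ) = e^(−0.06364) = 0.9383.
C_N = 1.50×5.61/(0.0430−1.50) × (0.1086−0.9383) = (-5.776)×(-0.8297) = 4.792 kmol/m³.
Y_N = C_N/C_{M0} = 4.792/5.61 = 0.854.

0.854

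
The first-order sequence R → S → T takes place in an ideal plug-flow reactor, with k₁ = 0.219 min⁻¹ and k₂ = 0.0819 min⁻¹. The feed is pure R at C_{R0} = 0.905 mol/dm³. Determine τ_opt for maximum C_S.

7.17 min

Setting dC_S/dτ = 0 gives τ_opt = ln(k₂/k₁)/(k₂−k₁).
= ln(0.0819/0.219)/(0.0819−0.219) = ln(0.3740)/-0.1371 = -0.9836/-0.1371 = 7.17 min.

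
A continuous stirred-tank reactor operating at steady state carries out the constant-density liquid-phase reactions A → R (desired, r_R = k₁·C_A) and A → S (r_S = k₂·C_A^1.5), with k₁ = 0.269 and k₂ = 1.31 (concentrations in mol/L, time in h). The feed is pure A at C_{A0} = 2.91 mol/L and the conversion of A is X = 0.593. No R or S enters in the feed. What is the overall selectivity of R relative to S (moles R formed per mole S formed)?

Exit C_A = C_{A0}(1−X) = 2.91×0.407 = 1.184 mol/L.
A CSTR operates uniformly at the exit composition, giving r_R = 0.3186 and r_S = 1.689 (each k·C_A^n at C_A = 1.184).
Overall selectivity = C_R/C_S = r_Rτ/(r_Sτ) = r_R/r_S = 0.189.

0.189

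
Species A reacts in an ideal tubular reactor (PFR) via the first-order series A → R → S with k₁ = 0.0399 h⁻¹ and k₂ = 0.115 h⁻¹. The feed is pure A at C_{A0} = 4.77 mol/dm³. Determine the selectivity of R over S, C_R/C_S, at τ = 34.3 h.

0.201

For first-order series with pure A initially, C_R(τ) = k₁C_{A0}/(k₂−k₁)·(e^(−k₁τ) − e^(−k₂τ)).
e^(−k₁τ) = e^(−0.0399×34.3) = e^(−1.369) = 0.2545; e^(−k₂τ) = e^(−3.944) = 0.01936.
C_R = 0.0399×4.77/(0.115−0.0399) × (0.2545−0.01936) = 2.534×0.2351 = 0.5958 mol/dm³.
C_A = C_{A0}e^(−k₁τ) = 1.214 mol/dm³, so C_S = C_{A0}−C_A−C_R = 2.960 mol/dm³; C_R/C_S = 0.201.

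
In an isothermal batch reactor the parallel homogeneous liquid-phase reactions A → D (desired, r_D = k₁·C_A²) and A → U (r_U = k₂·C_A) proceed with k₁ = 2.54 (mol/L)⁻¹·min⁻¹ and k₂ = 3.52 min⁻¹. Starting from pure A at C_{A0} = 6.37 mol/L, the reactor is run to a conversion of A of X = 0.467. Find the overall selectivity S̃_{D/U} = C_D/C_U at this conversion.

C_A = C_{A0}(1−X) = 3.395 mol/L.
Along a PFR/batch, dC_U/dC_A = −r_U/(r_D+r_U) = −k₂/(k₂+k₁·C_A).
Integrating from C_{A0} to C_A: C_U = (3.52/2.54)·ln[(3.52+2.54·6.37)/(3.52+2.54·3.40)] = 1.386·ln(19.70/12.14) = 0.6704 mol/L.
Then C_D = (C_{A0}−C_A) − C_U = 2.975 − 0.6704 = 2.304 mol/L.
S̃_{D/U} = C_D/C_U = 2.304/0.6704 = 3.44.

3.44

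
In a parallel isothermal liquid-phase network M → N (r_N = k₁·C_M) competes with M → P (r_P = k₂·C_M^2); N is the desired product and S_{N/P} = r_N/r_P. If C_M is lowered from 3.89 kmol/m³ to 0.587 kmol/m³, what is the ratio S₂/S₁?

6.63

S_{N/P} = (k₁/k₂)·C_M⁻¹, so S₂/S₁ = (C_{M,2}/C_{M,1})⁻¹.
= 3.89/0.587 = 6.63.
Selectivity toward N rises as C_M falls — low-concentration operation is favoured.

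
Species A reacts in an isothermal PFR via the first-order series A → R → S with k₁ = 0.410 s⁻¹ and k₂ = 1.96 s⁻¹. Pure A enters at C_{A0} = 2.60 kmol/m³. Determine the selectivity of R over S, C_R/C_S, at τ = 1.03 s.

The intermediate concentration in a first-order A→B→C sequence is C_R = k₁C_{A0}(e^(−k₁τ) − e^(−k₂τ))/(k₂−k₁).
e^(−k₁τ) = e^(−0.410×1.03) = e^(−0.4223) = 0.6555; e^(−k₂τ) = e^(−2.019) = 0.1328.
C_R = 0.410×2.60/(1.96−0.410) × (0.6555−0.1328) = 0.6877×0.5227 = 0.3595 kmol/m³.
C_A = C_{A0}e^(−k₁τ) = 1.704 kmol/m³, so C_S = C_{A0}−C_A−C_R = 0.5361 kmol/m³; C_R/C_S = 0.671.

0.671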